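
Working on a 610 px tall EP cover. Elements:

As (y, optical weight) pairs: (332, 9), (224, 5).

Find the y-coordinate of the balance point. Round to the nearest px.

y ≈ 293

Weights sum to 9 + 5 = 14.
Σw·y = 9·332 + 5·224 = 4108, so ȳ = 4108/14 ≈ 293.43.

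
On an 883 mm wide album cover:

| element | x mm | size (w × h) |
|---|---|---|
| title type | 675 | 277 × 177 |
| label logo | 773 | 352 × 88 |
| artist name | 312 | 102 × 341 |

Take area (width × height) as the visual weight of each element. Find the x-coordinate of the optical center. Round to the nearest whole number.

Areas → weights: title type 277·177 = 49029, label logo 352·88 = 30976, artist name 102·341 = 34782; Σw = 114787.
x: (49029·675 + 30976·773 + 34782·312) / 114787 = 67891007 / 114787 ≈ 591.45

x ≈ 591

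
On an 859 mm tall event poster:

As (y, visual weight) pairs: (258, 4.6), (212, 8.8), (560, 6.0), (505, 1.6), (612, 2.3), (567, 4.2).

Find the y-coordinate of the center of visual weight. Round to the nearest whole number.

Σw = 4.6 + 8.8 + 6.0 + 1.6 + 2.3 + 4.2 = 27.5.
y: (4.6·258 + 8.8·212 + 6.0·560 + 1.6·505 + 2.3·612 + 4.2·567) / 27.5 = 11009.4 / 27.5 ≈ 400.34

y ≈ 400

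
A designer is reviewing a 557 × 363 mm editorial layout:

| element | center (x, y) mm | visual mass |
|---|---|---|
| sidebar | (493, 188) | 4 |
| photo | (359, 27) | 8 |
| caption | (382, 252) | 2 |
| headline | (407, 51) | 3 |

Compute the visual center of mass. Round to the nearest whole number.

(402, 96)

Total weight = 4 + 8 + 2 + 3 = 17.
Σw·x = 4·493 + 8·359 + 2·382 + 3·407 = 6829, so x̄ = 6829/17 ≈ 401.71.
Σw·y = 4·188 + 8·27 + 2·252 + 3·51 = 1625, so ȳ = 1625/17 ≈ 95.59.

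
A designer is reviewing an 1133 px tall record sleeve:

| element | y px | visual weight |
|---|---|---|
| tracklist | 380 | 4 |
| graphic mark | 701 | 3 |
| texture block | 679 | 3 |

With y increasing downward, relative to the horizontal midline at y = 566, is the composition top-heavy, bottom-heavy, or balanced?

balanced

Weights sum to 4 + 3 + 3 = 10.
y: (4·380 + 3·701 + 3·679) / 10 = 5660 / 10 ≈ 566.00
566.00 = 566 exactly: balanced.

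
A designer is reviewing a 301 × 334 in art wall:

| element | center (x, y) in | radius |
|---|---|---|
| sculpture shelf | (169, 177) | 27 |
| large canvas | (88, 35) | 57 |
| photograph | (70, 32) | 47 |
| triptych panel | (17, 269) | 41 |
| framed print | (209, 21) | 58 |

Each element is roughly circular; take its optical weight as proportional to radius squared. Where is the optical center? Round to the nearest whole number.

(115, 74)

Weights ∝ r²: sculpture shelf 27² = 729, large canvas 57² = 3249, photograph 47² = 2209, triptych panel 41² = 1681, framed print 58² = 3364; Σw = 11232.
x: (729·169 + 3249·88 + 2209·70 + 1681·17 + 3364·209) / 11232 = 1295396 / 11232 ≈ 115.33
y: (729·177 + 3249·35 + 2209·32 + 1681·269 + 3364·21) / 11232 = 836269 / 11232 ≈ 74.45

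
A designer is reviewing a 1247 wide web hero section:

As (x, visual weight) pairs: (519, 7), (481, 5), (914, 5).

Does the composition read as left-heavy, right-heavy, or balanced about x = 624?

Weights sum to 7 + 5 + 5 = 17.
Σw·x = 7·519 + 5·481 + 5·914 = 10608, so x̄ = 10608/17 ≈ 624.00.
That equals the midline 624 — balanced.

balanced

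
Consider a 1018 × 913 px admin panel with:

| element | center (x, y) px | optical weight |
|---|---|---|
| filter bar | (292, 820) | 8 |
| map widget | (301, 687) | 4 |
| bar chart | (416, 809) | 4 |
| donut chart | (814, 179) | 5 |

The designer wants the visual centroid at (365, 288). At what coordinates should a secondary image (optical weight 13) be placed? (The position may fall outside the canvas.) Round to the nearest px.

After adding the secondary image, total weight = 8 + 4 + 4 + 5 + 13 = 34.
x: target moment 34×365 = 12410; current 8·292 + 4·301 + 4·416 + 5·814 = 9274; the secondary image supplies 3136, so x = 3136/13 ≈ 241.23.
y: target moment 34×288 = 9792; current 8·820 + 4·687 + 4·809 + 5·179 = 13439; the secondary image supplies -3647, so y = -3647/13 ≈ -280.54.

(241, -281)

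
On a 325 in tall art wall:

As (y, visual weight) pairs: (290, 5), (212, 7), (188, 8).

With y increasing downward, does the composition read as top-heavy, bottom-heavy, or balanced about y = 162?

bottom-heavy

Σw = 5 + 7 + 8 = 20.
y: (5·290 + 7·212 + 8·188) / 20 = 4438 / 20 ≈ 221.90
Since 221.9 is below (larger y than) 162, the composition reads bottom-heavy.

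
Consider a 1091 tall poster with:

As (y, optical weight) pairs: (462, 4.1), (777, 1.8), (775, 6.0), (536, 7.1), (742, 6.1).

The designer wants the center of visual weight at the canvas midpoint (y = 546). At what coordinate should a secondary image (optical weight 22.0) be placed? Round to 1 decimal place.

y ≈ 429.2

With the secondary image, Σw becomes 4.1 + 1.8 + 6.0 + 7.1 + 6.1 + 22.0 = 47.1.
Along y: (16274.6 + 22.0·y) / 47.1 = 546 (existing moment 4.1·462 + 1.8·777 + 6.0·775 + 7.1·536 + 6.1·742 = 16274.6) ⇒ y = (25716.6 − 16274.6) / 22.0 ≈ 429.18.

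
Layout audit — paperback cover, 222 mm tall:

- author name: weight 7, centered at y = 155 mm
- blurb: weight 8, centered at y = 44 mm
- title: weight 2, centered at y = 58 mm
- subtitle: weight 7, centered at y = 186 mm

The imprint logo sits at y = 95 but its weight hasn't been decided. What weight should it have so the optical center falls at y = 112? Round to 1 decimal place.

Known weights sum to 7 + 8 + 2 + 7 = 24; their moment is 7·155 + 8·44 + 2·58 + 7·186 = 2855.
For the centroid to hit 112: (2855 + w·95) / (24 + w) = 112.
Solving: w = (112·24 − 2855) / (95 − 112) = -167 / -17 ≈ 9.82.

w ≈ 9.8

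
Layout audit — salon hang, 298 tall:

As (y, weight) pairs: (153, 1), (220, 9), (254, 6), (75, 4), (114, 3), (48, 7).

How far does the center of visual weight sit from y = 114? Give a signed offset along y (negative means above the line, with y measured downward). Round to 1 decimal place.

Σw = 1 + 9 + 6 + 4 + 3 + 7 = 30.
y-moment: 1·153 + 9·220 + 6·254 + 4·75 + 3·114 + 7·48 = 4635; centroid 4635/30 ≈ 154.50.
Offset from y = 114: 154.50 − 114 ≈ 40.50.

≈ 40.5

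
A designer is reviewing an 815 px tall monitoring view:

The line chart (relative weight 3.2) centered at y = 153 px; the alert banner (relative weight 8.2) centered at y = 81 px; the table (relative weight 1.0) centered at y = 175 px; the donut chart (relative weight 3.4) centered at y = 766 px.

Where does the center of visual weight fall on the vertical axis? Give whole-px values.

Σw = 3.2 + 8.2 + 1.0 + 3.4 = 15.8.
y-moment: 3.2·153 + 8.2·81 + 1.0·175 + 3.4·766 = 3933.2; centroid 3933.2/15.8 ≈ 248.94.

y ≈ 249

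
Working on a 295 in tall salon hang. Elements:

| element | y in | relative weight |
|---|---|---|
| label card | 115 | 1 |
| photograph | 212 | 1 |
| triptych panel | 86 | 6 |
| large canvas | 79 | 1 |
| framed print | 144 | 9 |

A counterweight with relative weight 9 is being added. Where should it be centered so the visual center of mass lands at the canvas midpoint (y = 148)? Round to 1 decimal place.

y ≈ 197.6

After adding the counterweight, total weight = 1 + 1 + 6 + 1 + 9 + 9 = 27.
Along y: (2218 + 9·y) / 27 = 148 (existing moment 1·115 + 1·212 + 6·86 + 1·79 + 9·144 = 2218) ⇒ y = (3996 − 2218) / 9 ≈ 197.56.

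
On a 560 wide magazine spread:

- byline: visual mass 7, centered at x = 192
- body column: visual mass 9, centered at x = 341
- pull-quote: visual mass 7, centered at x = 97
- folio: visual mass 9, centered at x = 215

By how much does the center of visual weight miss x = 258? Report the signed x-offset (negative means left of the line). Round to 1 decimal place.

Total weight = 7 + 9 + 7 + 9 = 32.
Σw·x = 7·192 + 9·341 + 7·97 + 9·215 = 7027, so x̄ = 7027/32 ≈ 219.59.
Against x = 258, that's 219.59 − 258 = -38.41.

≈ -38.4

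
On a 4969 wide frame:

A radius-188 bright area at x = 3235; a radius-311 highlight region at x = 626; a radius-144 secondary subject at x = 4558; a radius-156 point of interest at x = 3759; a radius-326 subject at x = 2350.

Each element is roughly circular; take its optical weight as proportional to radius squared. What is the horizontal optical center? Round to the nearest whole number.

r² weights: bright area 188² = 35344, highlight region 311² = 96721, secondary subject 144² = 20736, point of interest 156² = 24336, subject 326² = 106276. Total = 283413.
Σw·x = 35344·3235 + 96721·626 + 20736·4558 + 24336·3759 + 106276·2350 = 610627498, so x̄ = 610627498/283413 ≈ 2154.55.

x ≈ 2155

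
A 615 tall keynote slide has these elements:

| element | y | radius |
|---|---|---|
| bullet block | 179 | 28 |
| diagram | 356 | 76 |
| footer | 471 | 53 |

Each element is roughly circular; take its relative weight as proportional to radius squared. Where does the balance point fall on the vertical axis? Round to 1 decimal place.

r² weights: bullet block 28² = 784, diagram 76² = 5776, footer 53² = 2809. Total = 9369.
y: (784·179 + 5776·356 + 2809·471) / 9369 = 3519631 / 9369 ≈ 375.67

y ≈ 375.7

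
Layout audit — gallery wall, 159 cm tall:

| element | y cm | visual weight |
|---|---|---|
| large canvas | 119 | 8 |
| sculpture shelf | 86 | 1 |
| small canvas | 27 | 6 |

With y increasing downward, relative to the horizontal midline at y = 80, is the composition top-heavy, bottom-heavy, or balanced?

balanced

Σw = 8 + 1 + 6 = 15.
Σw·y = 8·119 + 1·86 + 6·27 = 1200, so ȳ = 1200/15 ≈ 80.00.
80.00 = 80 exactly: balanced.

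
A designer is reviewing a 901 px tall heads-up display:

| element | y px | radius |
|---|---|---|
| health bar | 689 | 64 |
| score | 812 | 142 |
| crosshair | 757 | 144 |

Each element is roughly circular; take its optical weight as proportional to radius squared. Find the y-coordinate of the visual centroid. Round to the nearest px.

Weights ∝ r²: health bar 64² = 4096, score 142² = 20164, crosshair 144² = 20736; Σw = 44996.
Σw·y = 4096·689 + 20164·812 + 20736·757 = 34892464, so ȳ = 34892464/44996 ≈ 775.46.

y ≈ 775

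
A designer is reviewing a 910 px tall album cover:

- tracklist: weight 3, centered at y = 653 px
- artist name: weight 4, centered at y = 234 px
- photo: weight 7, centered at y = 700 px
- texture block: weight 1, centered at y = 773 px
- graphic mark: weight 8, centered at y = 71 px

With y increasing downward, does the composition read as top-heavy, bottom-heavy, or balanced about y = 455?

Weights sum to 3 + 4 + 7 + 1 + 8 = 23.
Σw·y = 3·653 + 4·234 + 7·700 + 1·773 + 8·71 = 9136, so ȳ = 9136/23 ≈ 397.22.
Since 397.2 is above (smaller y than) 455, the composition reads top-heavy.

top-heavy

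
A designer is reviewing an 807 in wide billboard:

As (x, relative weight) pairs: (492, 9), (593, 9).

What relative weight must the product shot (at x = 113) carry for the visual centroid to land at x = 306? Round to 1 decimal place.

Fixed elements: Σw = 9 + 9 = 18, Σw·x = 9·492 + 9·593 = 9765.
For the centroid to hit 306: (9765 + w·113) / (18 + w) = 306.
Solving: w = (306·18 − 9765) / (113 − 306) = -4257 / -193 ≈ 22.06.

w ≈ 22.1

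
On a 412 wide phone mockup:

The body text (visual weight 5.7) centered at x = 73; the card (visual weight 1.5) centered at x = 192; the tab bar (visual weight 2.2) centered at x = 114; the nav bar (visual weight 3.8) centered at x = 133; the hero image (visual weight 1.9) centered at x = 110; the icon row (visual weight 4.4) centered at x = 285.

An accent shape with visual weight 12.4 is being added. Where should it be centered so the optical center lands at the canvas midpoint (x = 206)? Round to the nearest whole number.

x ≈ 294

With the accent shape, Σw becomes 5.7 + 1.5 + 2.2 + 3.8 + 1.9 + 4.4 + 12.4 = 31.9.
Along x: (2923.3 + 12.4·x) / 31.9 = 206 (existing moment 5.7·73 + 1.5·192 + 2.2·114 + 3.8·133 + 1.9·110 + 4.4·285 = 2923.3) ⇒ x = (6571.4 − 2923.3) / 12.4 ≈ 294.20.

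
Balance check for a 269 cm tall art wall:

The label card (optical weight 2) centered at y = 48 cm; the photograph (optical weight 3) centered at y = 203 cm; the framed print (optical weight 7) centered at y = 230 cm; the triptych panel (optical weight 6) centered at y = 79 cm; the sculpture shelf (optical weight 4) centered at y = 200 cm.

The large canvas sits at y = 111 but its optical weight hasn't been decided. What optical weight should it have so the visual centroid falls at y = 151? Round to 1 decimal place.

Known weights sum to 2 + 3 + 7 + 6 + 4 = 22; their moment is 2·48 + 3·203 + 7·230 + 6·79 + 4·200 = 3589.
Balance at y = 151 requires (3589 + w·111) / (22 + w) = 151.
Rearranging, w·(111 − 151) = 151·22 − 3589 = -267, so w ≈ -267/-40 = 6.67.

w ≈ 6.7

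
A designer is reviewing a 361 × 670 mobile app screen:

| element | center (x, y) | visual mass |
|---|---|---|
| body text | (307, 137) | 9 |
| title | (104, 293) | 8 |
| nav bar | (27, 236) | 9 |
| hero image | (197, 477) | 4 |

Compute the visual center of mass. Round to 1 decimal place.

Weights sum to 9 + 8 + 9 + 4 = 30.
x-moment: 9·307 + 8·104 + 9·27 + 4·197 = 4626; centroid 4626/30 ≈ 154.20.
y-moment: 9·137 + 8·293 + 9·236 + 4·477 = 7609; centroid 7609/30 ≈ 253.63.

(154.2, 253.6)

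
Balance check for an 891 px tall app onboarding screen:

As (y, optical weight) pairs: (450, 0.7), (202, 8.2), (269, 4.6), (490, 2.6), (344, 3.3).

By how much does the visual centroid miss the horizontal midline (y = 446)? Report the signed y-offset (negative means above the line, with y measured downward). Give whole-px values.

Weights sum to 0.7 + 8.2 + 4.6 + 2.6 + 3.3 = 19.4.
Σw·y = 0.7·450 + 8.2·202 + 4.6·269 + 2.6·490 + 3.3·344 = 5618.0, so ȳ = 5618.0/19.4 ≈ 289.59.
Difference: 289.59 − 446 ≈ -156.41.

≈ -156 px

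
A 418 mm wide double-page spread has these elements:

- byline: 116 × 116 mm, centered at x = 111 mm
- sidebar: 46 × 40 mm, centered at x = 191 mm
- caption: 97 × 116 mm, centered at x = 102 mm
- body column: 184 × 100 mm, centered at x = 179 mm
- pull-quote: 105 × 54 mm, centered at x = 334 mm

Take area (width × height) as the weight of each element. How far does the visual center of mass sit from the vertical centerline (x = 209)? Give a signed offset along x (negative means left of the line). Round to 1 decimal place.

≈ -47.4 mm

Taking area as weight: byline 116·116 = 13456, sidebar 46·40 = 1840, caption 97·116 = 11252, body column 184·100 = 18400, pull-quote 105·54 = 5670. Sum 50618.
x-moment: 13456·111 + 1840·191 + 11252·102 + 18400·179 + 5670·334 = 8180140; centroid 8180140/50618 ≈ 161.61.
Offset from x = 209: 161.61 − 209 ≈ -47.39.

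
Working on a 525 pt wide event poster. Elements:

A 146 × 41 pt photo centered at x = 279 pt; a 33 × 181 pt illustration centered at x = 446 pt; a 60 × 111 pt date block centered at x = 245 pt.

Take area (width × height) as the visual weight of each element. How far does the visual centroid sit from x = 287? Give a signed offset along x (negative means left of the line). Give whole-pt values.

Areas: photo 146·41 = 5986, illustration 33·181 = 5973, date block 60·111 = 6660. Total weight = 18619.
x: (5986·279 + 5973·446 + 6660·245) / 18619 = 5965752 / 18619 ≈ 320.41
Difference: 320.41 − 287 ≈ 33.41.

≈ 33 pt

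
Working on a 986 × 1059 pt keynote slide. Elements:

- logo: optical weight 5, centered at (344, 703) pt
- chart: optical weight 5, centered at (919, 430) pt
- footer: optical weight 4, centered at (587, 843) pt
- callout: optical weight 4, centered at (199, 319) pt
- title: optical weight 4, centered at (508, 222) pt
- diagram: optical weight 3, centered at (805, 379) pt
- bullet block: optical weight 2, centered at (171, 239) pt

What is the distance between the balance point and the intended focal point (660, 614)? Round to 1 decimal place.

≈ 192.1 pt

Total weight = 5 + 5 + 4 + 4 + 4 + 3 + 2 = 27.
Σw·x = 5·344 + 5·919 + 4·587 + 4·199 + 4·508 + 3·805 + 2·171 = 14248, so x̄ = 14248/27 ≈ 527.70.
Σw·y = 5·703 + 5·430 + 4·843 + 4·319 + 4·222 + 3·379 + 2·239 = 12816, so ȳ = 12816/27 ≈ 474.67.
Offset from (660, 614): Δx ≈ -132.30, Δy ≈ -139.33; distance = √(Δx² + Δy²) ≈ 192.14.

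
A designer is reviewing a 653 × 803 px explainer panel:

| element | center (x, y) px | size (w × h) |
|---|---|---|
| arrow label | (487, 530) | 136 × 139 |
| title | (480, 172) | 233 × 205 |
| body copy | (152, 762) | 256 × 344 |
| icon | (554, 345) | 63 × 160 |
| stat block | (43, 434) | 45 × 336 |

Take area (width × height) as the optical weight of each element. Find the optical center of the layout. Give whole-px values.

Taking area as weight: arrow label 136·139 = 18904, title 233·205 = 47765, body copy 256·344 = 88064, icon 63·160 = 10080, stat block 45·336 = 15120. Sum 179933.
x-moment: 18904·487 + 47765·480 + 88064·152 + 10080·554 + 15120·43 = 51753656; centroid 51753656/179933 ≈ 287.63.
y-moment: 18904·530 + 47765·172 + 88064·762 + 10080·345 + 15120·434 = 95379148; centroid 95379148/179933 ≈ 530.08.

(288, 530)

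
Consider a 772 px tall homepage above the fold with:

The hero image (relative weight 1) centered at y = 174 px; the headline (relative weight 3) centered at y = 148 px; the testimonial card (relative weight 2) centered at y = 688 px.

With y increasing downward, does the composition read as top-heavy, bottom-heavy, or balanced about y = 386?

Σw = 1 + 3 + 2 = 6.
y: (1·174 + 3·148 + 2·688) / 6 = 1994 / 6 ≈ 332.33
Since 332.3 is above (smaller y than) 386, the composition reads top-heavy.

top-heavy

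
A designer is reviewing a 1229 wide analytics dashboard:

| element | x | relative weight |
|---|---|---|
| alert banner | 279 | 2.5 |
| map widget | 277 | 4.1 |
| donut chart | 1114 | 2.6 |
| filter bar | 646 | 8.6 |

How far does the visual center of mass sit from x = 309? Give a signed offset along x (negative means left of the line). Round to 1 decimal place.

≈ 268.8

Weights sum to 2.5 + 4.1 + 2.6 + 8.6 = 17.8.
Σw·x = 2.5·279 + 4.1·277 + 2.6·1114 + 8.6·646 = 10285.2, so x̄ = 10285.2/17.8 ≈ 577.82.
Against x = 309, that's 577.82 − 309 = 268.82.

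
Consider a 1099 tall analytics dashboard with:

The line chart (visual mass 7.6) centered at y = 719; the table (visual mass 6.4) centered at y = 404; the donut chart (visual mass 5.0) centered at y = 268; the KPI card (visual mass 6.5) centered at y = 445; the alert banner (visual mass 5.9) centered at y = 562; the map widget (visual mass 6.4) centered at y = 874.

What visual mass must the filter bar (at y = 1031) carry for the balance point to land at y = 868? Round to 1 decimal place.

w ≈ 71.3

Existing Σw = 37.8 (7.6 + 6.4 + 5.0 + 6.5 + 5.9 + 6.4); existing moment 7.6·719 + 6.4·404 + 5.0·268 + 6.5·445 + 5.9·562 + 6.4·874 = 21191.9.
Balance at y = 868 requires (21191.9 + w·1031) / (37.8 + w) = 868.
Rearranging, w·(1031 − 868) = 868·37.8 − 21191.9 = 11618.5, so w ≈ 11618.5/163 = 71.28.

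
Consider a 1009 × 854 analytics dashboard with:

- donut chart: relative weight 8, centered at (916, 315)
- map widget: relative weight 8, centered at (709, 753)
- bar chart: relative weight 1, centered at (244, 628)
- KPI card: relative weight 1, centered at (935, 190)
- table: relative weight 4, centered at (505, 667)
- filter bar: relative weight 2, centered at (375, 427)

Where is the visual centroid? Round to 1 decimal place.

(706.2, 536.8)

Total weight = 8 + 8 + 1 + 1 + 4 + 2 = 24.
x: moment 16949 / weight 24 ≈ 706.21
Σw·y = 12884; ȳ = 12884/24 ≈ 536.83.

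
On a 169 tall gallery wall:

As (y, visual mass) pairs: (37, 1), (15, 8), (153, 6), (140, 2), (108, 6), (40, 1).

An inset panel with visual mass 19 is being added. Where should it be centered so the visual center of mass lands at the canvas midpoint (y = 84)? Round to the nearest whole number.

y ≈ 83

With the inset panel, Σw becomes 1 + 8 + 6 + 2 + 6 + 1 + 19 = 43.
y: target moment 43×84 = 3612; current 1·37 + 8·15 + 6·153 + 2·140 + 6·108 + 1·40 = 2043; the inset panel supplies 1569, so y = 1569/19 ≈ 82.58.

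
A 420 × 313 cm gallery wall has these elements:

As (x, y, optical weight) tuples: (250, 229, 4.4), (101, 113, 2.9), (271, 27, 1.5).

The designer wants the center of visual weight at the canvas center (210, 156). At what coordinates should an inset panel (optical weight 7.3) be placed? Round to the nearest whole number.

New total weight: (4.4 + 2.9 + 1.5) + 7.3 = 16.1.
Along x: (1799.4 + 7.3·x) / 16.1 = 210 (existing moment 4.4·250 + 2.9·101 + 1.5·271 = 1799.4) ⇒ x = (3381.0 − 1799.4) / 7.3 ≈ 216.66.
Along y: (1375.8 + 7.3·y) / 16.1 = 156 (existing moment 4.4·229 + 2.9·113 + 1.5·27 = 1375.8) ⇒ y = (2511.6 − 1375.8) / 7.3 ≈ 155.59.

(217, 156)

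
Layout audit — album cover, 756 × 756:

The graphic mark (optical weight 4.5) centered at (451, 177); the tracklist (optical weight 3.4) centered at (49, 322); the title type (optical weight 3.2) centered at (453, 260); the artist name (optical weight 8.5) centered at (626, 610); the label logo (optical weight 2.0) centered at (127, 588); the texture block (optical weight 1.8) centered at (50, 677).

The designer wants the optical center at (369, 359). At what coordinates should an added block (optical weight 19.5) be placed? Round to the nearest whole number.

(334, 261)

With the added block, Σw becomes 4.5 + 3.4 + 3.2 + 8.5 + 2.0 + 1.8 + 19.5 = 42.9.
x: target moment 42.9×369 = 15830.1; current 4.5·451 + 3.4·49 + 3.2·453 + 8.5·626 + 2.0·127 + 1.8·50 = 9310.7; the added block supplies 6519.4, so x = 6519.4/19.5 ≈ 334.33.
y: target moment 42.9×359 = 15401.1; current 4.5·177 + 3.4·322 + 3.2·260 + 8.5·610 + 2.0·588 + 1.8·677 = 10302.9; the added block supplies 5098.2, so y = 5098.2/19.5 ≈ 261.45.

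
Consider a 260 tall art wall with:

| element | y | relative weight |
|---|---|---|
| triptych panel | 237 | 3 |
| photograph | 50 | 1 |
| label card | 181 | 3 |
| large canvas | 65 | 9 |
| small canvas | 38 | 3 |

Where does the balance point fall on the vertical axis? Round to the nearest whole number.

Weights sum to 3 + 1 + 3 + 9 + 3 = 19.
Σw·y = 3·237 + 1·50 + 3·181 + 9·65 + 3·38 = 2003, so ȳ = 2003/19 ≈ 105.42.

y ≈ 105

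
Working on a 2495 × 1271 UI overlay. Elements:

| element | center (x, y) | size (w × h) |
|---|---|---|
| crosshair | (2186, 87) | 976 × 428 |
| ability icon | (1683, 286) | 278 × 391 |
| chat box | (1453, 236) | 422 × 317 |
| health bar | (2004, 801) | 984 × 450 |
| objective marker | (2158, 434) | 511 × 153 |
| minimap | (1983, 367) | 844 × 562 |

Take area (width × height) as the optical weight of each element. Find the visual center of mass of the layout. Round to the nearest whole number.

(1986, 400)

Taking area as weight: crosshair 976·428 = 417728, ability icon 278·391 = 108698, chat box 422·317 = 133774, health bar 984·450 = 442800, objective marker 511·153 = 78183, minimap 844·562 = 474328. Sum 1655511.
x: moment 3287148302 / weight 1655511 ≈ 1985.58
y: moment 661693226 / weight 1655511 ≈ 399.69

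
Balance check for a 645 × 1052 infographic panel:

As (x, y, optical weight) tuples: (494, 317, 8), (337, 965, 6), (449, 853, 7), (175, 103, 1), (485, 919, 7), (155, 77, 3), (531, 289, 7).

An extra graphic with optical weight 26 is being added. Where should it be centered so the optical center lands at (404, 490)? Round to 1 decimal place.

(361.2, 337.0)

New total weight: (8 + 6 + 7 + 1 + 7 + 3 + 7) + 26 = 65.
x: target moment 65×404 = 26260; current 8·494 + 6·337 + 7·449 + 1·175 + 7·485 + 3·155 + 7·531 = 16869; the extra graphic supplies 9391, so x = 9391/26 ≈ 361.19.
y: target moment 65×490 = 31850; current 8·317 + 6·965 + 7·853 + 1·103 + 7·919 + 3·77 + 7·289 = 23087; the extra graphic supplies 8763, so y = 8763/26 ≈ 337.04.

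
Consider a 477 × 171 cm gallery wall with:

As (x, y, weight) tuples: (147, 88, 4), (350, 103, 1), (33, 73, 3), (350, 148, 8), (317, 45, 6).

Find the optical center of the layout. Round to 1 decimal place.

Σw = 4 + 1 + 3 + 8 + 6 = 22.
x-moment: 4·147 + 1·350 + 3·33 + 8·350 + 6·317 = 5739; centroid 5739/22 ≈ 260.86.
y-moment: 4·88 + 1·103 + 3·73 + 8·148 + 6·45 = 2128; centroid 2128/22 ≈ 96.73.

(260.9, 96.7)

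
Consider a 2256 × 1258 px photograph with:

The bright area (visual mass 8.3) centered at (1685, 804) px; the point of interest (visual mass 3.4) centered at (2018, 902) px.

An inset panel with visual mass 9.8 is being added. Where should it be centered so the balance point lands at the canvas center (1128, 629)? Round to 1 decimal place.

New total weight: (8.3 + 3.4) + 9.8 = 21.5.
Along x: (20846.7 + 9.8·x) / 21.5 = 1128 (existing moment 8.3·1685 + 3.4·2018 = 20846.7) ⇒ x = (24252.0 − 20846.7) / 9.8 ≈ 347.48.
Along y: (9740.0 + 9.8·y) / 21.5 = 629 (existing moment 8.3·804 + 3.4·902 = 9740.0) ⇒ y = (13523.5 − 9740.0) / 9.8 ≈ 386.07.

(347.5, 386.1)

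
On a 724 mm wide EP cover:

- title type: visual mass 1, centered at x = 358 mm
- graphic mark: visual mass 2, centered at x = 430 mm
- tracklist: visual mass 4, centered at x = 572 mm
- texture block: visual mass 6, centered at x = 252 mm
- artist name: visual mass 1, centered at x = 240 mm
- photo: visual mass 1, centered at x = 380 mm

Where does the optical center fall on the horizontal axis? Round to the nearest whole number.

Weights sum to 1 + 2 + 4 + 6 + 1 + 1 = 15.
Σw·x = 1·358 + 2·430 + 4·572 + 6·252 + 1·240 + 1·380 = 5638, so x̄ = 5638/15 ≈ 375.87.

x ≈ 376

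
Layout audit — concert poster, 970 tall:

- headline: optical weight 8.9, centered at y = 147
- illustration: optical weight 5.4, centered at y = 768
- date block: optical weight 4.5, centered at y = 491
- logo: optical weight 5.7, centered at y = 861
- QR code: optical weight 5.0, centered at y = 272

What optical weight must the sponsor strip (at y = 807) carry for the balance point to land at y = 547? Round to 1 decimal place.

Known weights sum to 8.9 + 5.4 + 4.5 + 5.7 + 5.0 = 29.5; their moment is 8.9·147 + 5.4·768 + 4.5·491 + 5.7·861 + 5.0·272 = 13932.7.
Set Σw·y/Σw = 547: (13932.7 + 807w) = 547·(29.5 + w).
So w = (547·29.5 − 13932.7)/(807 − 547) = 2203.8/260 ≈ 8.48.

w ≈ 8.5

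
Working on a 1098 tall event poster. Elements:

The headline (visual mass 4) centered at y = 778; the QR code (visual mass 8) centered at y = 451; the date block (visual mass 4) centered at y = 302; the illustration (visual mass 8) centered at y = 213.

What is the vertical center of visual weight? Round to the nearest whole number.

Total weight = 4 + 8 + 4 + 8 = 24.
y: (4·778 + 8·451 + 4·302 + 8·213) / 24 = 9632 / 24 ≈ 401.33

y ≈ 401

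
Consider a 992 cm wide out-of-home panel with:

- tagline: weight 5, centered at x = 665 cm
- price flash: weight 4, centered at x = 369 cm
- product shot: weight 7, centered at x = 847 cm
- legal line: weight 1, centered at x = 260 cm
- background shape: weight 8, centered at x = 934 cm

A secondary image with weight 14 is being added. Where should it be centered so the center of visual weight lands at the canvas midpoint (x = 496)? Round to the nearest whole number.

x ≈ 63

After adding the secondary image, total weight = 5 + 4 + 7 + 1 + 8 + 14 = 39.
x: need Σw·x = 39·496 = 19344. Existing = 5·665 + 4·369 + 7·847 + 1·260 + 8·934 = 18462. Remainder 882 / 14 ≈ 63.00.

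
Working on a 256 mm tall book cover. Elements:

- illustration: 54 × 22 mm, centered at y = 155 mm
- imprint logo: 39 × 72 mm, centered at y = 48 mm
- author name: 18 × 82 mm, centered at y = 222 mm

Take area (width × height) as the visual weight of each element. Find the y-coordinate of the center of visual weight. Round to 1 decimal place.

Taking area as weight: illustration 54·22 = 1188, imprint logo 39·72 = 2808, author name 18·82 = 1476. Sum 5472.
y: (1188·155 + 2808·48 + 1476·222) / 5472 = 646596 / 5472 ≈ 118.16

y ≈ 118.2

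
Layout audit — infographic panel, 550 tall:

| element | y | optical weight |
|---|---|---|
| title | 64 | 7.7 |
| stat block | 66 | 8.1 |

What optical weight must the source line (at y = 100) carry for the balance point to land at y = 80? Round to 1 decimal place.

Fixed elements: Σw = 7.7 + 8.1 = 15.8, Σw·y = 7.7·64 + 8.1·66 = 1027.4.
Set Σw·y/Σw = 80: (1027.4 + 100w) = 80·(15.8 + w).
Solving: w = (80·15.8 − 1027.4) / (100 − 80) = 236.6 / 20 ≈ 11.83.

w ≈ 11.8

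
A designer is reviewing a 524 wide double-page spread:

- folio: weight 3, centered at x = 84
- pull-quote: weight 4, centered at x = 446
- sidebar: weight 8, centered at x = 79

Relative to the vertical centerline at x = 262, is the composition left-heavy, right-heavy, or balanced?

Total weight = 3 + 4 + 8 = 15.
x: (3·84 + 4·446 + 8·79) / 15 = 2668 / 15 ≈ 177.87
177.9 vs midline 262 → left-heavy.

left-heavy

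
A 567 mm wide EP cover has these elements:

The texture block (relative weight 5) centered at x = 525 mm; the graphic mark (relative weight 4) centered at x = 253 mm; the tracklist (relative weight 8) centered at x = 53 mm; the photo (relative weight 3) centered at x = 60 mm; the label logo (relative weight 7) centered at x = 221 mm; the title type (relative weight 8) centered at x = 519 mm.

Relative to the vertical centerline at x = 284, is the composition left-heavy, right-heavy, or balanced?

Weights sum to 5 + 4 + 8 + 3 + 7 + 8 = 35.
x-moment: 5·525 + 4·253 + 8·53 + 3·60 + 7·221 + 8·519 = 9940; centroid 9940/35 ≈ 284.00.
284.00 = 284 exactly: balanced.

balanced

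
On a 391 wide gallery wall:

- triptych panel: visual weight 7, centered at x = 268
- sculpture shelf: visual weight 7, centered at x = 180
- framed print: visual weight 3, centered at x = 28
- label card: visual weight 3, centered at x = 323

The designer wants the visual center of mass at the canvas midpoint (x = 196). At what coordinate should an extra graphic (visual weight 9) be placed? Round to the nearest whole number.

After adding the extra graphic, total weight = 7 + 7 + 3 + 3 + 9 = 29.
Along x: (4189 + 9·x) / 29 = 196 (existing moment 7·268 + 7·180 + 3·28 + 3·323 = 4189) ⇒ x = (5684 − 4189) / 9 ≈ 166.11.

x ≈ 166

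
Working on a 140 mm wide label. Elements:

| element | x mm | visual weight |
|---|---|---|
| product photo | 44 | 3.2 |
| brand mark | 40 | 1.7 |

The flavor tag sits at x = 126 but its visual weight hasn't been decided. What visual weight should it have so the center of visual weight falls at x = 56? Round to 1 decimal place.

w ≈ 0.9

Fixed elements: Σw = 3.2 + 1.7 = 4.9, Σw·x = 3.2·44 + 1.7·40 = 208.8.
Set Σw·x/Σw = 56: (208.8 + 126w) = 56·(4.9 + w).
So w = (56·4.9 − 208.8)/(126 − 56) = 65.6/70 ≈ 0.94.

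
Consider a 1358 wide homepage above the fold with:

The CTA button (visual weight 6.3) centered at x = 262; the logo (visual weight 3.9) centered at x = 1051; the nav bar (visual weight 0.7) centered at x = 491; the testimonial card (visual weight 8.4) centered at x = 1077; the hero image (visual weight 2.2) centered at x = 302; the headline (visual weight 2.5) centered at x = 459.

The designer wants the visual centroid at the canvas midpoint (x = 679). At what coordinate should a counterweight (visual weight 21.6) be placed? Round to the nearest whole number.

New total weight: (6.3 + 3.9 + 0.7 + 8.4 + 2.2 + 2.5) + 21.6 = 45.6.
Along x: (16951.9 + 21.6·x) / 45.6 = 679 (existing moment 6.3·262 + 3.9·1051 + 0.7·491 + 8.4·1077 + 2.2·302 + 2.5·459 = 16951.9) ⇒ x = (30962.4 − 16951.9) / 21.6 ≈ 648.63.

x ≈ 649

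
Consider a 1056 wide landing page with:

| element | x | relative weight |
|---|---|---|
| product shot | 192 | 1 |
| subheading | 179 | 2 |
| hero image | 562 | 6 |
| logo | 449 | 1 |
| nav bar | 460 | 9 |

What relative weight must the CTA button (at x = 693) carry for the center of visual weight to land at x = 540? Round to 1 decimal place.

w ≈ 11.4

Fixed elements: Σw = 1 + 2 + 6 + 1 + 9 = 19, Σw·x = 1·192 + 2·179 + 6·562 + 1·449 + 9·460 = 8511.
Set Σw·x/Σw = 540: (8511 + 693w) = 540·(19 + w).
So w = (540·19 − 8511)/(693 − 540) = 1749/153 ≈ 11.43.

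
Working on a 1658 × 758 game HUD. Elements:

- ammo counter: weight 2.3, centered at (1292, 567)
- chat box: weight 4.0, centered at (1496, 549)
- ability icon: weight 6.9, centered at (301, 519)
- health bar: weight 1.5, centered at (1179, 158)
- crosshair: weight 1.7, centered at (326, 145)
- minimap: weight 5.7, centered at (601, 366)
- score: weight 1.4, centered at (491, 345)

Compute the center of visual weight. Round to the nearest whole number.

Total weight = 2.3 + 4.0 + 6.9 + 1.5 + 1.7 + 5.7 + 1.4 = 23.5.
Σw·x = 2.3·1292 + 4.0·1496 + 6.9·301 + 1.5·1179 + 1.7·326 + 5.7·601 + 1.4·491 = 17468.3, so x̄ = 17468.3/23.5 ≈ 743.33.
Σw·y = 2.3·567 + 4.0·549 + 6.9·519 + 1.5·158 + 1.7·145 + 5.7·366 + 1.4·345 = 10133.9, so ȳ = 10133.9/23.5 ≈ 431.23.

(743, 431)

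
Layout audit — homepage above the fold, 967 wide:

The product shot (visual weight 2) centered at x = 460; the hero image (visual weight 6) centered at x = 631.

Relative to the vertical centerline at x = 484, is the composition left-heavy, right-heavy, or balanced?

right-heavy

Σw = 2 + 6 = 8.
x-moment: 2·460 + 6·631 = 4706; centroid 4706/8 ≈ 588.25.
588.2 vs midline 484 → right-heavy.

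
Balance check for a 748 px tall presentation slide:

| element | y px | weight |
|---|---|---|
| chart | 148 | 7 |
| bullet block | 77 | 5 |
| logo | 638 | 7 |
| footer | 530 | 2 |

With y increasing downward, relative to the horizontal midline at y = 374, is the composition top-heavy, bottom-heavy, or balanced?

top-heavy

Σw = 7 + 5 + 7 + 2 = 21.
y-moment: 7·148 + 5·77 + 7·638 + 2·530 = 6947; centroid 6947/21 ≈ 330.81.
330.8 vs midline 374 → top-heavy.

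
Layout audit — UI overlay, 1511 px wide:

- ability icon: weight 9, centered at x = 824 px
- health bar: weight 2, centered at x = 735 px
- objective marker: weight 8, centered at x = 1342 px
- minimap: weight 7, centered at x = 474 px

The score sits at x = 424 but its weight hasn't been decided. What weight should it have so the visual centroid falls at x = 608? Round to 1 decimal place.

w ≈ 38.8

Existing Σw = 26 (9 + 2 + 8 + 7); existing moment 9·824 + 2·735 + 8·1342 + 7·474 = 22940.
Balance at x = 608 requires (22940 + w·424) / (26 + w) = 608.
Solving: w = (608·26 − 22940) / (424 − 608) = -7132 / -184 ≈ 38.76.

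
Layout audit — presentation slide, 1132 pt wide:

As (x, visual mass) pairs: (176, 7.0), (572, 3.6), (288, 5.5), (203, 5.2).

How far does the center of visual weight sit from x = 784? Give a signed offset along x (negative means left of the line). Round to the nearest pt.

≈ -506 pt

Σw = 7.0 + 3.6 + 5.5 + 5.2 = 21.3.
Σw·x = 7.0·176 + 3.6·572 + 5.5·288 + 5.2·203 = 5930.8, so x̄ = 5930.8/21.3 ≈ 278.44.
Offset from x = 784: 278.44 − 784 ≈ -505.56.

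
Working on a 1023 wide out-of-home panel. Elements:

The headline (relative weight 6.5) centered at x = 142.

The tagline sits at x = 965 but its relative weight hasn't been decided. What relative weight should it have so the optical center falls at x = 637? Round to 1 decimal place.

w ≈ 9.8

Known: weight 6.5 with moment 6.5·142 = 923.0.
Balance at x = 637 requires (923.0 + w·965) / (6.5 + w) = 637.
Solving: w = (637·6.5 − 923.0) / (965 − 637) = 3217.5 / 328 ≈ 9.81.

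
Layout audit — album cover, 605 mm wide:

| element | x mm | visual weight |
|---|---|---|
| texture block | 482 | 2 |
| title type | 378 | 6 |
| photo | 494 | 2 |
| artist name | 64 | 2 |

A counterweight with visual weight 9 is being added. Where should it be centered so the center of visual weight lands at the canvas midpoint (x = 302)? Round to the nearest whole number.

x ≈ 222

After adding the counterweight, total weight = 2 + 6 + 2 + 2 + 9 = 21.
Along x: (4348 + 9·x) / 21 = 302 (existing moment 2·482 + 6·378 + 2·494 + 2·64 = 4348) ⇒ x = (6342 − 4348) / 9 ≈ 221.56.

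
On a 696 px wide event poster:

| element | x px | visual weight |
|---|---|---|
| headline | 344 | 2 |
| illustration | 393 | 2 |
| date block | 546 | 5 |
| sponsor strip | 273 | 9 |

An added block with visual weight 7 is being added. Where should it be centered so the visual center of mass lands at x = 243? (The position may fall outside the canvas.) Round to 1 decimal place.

x ≈ -83.7

With the added block, Σw becomes 2 + 2 + 5 + 9 + 7 = 25.
Along x: (6661 + 7·x) / 25 = 243 (existing moment 2·344 + 2·393 + 5·546 + 9·273 = 6661) ⇒ x = (6075 − 6661) / 7 ≈ -83.71.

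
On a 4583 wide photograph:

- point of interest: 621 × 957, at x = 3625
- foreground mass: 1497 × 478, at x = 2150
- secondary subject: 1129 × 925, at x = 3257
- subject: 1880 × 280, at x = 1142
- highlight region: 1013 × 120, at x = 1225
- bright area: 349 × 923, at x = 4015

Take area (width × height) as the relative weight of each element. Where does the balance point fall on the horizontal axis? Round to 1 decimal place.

x ≈ 2748.7

Areas: point of interest 621·957 = 594297, foreground mass 1497·478 = 715566, secondary subject 1129·925 = 1044325, subject 1880·280 = 526400, highlight region 1013·120 = 121560, bright area 349·923 = 322127. Total weight = 3324275.
Σw·x = 594297·3625 + 715566·2150 + 1044325·3257 + 526400·1142 + 121560·1225 + 322127·4015 = 9137559755, so x̄ = 9137559755/3324275 ≈ 2748.74.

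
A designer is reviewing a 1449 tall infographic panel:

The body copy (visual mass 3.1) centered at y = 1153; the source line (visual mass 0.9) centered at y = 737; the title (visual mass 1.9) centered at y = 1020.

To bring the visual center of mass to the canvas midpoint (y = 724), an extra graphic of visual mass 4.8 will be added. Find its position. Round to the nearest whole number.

y ≈ 327

New total weight: (3.1 + 0.9 + 1.9) + 4.8 = 10.7.
y: need Σw·y = 10.7·724 = 7746.8. Existing = 3.1·1153 + 0.9·737 + 1.9·1020 = 6175.6. Remainder 1571.2 / 4.8 ≈ 327.33.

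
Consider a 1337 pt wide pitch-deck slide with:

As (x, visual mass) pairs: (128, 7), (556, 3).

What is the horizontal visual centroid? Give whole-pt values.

x ≈ 256

Weights sum to 7 + 3 = 10.
x: (7·128 + 3·556) / 10 = 2564 / 10 ≈ 256.40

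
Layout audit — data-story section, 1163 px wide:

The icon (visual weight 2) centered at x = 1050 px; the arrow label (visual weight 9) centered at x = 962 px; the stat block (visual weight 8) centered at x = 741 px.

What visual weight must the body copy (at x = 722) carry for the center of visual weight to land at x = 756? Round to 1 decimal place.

w ≈ 68.3

Existing Σw = 19 (2 + 9 + 8); existing moment 2·1050 + 9·962 + 8·741 = 16686.
For the centroid to hit 756: (16686 + w·722) / (19 + w) = 756.
Solving: w = (756·19 − 16686) / (722 − 756) = -2322 / -34 ≈ 68.29.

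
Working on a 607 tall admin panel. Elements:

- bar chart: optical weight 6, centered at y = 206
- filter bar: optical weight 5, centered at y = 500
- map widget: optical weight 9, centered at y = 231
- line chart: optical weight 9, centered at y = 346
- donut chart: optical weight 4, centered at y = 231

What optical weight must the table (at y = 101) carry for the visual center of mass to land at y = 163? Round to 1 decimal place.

Existing Σw = 33 (6 + 5 + 9 + 9 + 4); existing moment 6·206 + 5·500 + 9·231 + 9·346 + 4·231 = 9853.
For the centroid to hit 163: (9853 + w·101) / (33 + w) = 163.
Solving: w = (163·33 − 9853) / (101 − 163) = -4474 / -62 ≈ 72.16.

w ≈ 72.2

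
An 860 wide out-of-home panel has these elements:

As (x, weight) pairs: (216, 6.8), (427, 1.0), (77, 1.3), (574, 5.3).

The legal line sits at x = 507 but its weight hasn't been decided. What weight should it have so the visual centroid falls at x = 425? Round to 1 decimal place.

Existing Σw = 14.4 (6.8 + 1.0 + 1.3 + 5.3); existing moment 6.8·216 + 1.0·427 + 1.3·77 + 5.3·574 = 5038.1.
Balance at x = 425 requires (5038.1 + w·507) / (14.4 + w) = 425.
Solving: w = (425·14.4 − 5038.1) / (507 − 425) = 1081.9 / 82 ≈ 13.19.

w ≈ 13.2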